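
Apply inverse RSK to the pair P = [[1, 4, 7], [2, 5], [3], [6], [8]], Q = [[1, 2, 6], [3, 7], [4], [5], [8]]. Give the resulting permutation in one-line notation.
Reverse the RSK construction: for i from n down to 1, find the cell of Q containing i, remove the entry at that cell from P, and reverse-bump it up through P; the value ejected from row 1 is w(i).

Step i=8: Q has 8 at row 5, column 1; remove 8 from row 5 of P and reverse-bump: 8 enters row 4 and ejects 6; 6 enters row 3 and ejects 3; 3 enters row 2 and ejects 2; 2 enters row 1 and ejects 1. So w(8) = 1. P is now [[2, 4, 7], [3, 5], [6], [8]].
Step i=7: Q has 7 at row 2, column 2; remove 5 from row 2 of P and reverse-bump: 5 enters row 1 and ejects 4. So w(7) = 4. P is now [[2, 5, 7], [3], [6], [8]].
Step i=6: Q has 6 at row 1, column 3; remove that cell from P, ejecting 7. So w(6) = 7. P is now [[2, 5], [3], [6], [8]].
Step i=5: Q has 5 at row 4, column 1; remove 8 from row 4 of P and reverse-bump: 8 enters row 3 and ejects 6; 6 enters row 2 and ejects 3; 3 enters row 1 and ejects 2. So w(5) = 2. P is now [[3, 5], [6], [8]].
Step i=4: Q has 4 at row 3, column 1; remove 8 from row 3 of P and reverse-bump: 8 enters row 2 and ejects 6; 6 enters row 1 and ejects 5. So w(4) = 5. P is now [[3, 6], [8]].
Step i=3: Q has 3 at row 2, column 1; remove 8 from row 2 of P and reverse-bump: 8 enters row 1 and ejects 6. So w(3) = 6. P is now [[3, 8]].
Step i=2: Q has 2 at row 1, column 2; remove that cell from P, ejecting 8. So w(2) = 8. P is now [[3]].
Step i=1: Q has 1 at row 1, column 1; remove that cell from P, ejecting 3. So w(1) = 3. P is now [].

So w = 3 8 6 5 2 7 4 1.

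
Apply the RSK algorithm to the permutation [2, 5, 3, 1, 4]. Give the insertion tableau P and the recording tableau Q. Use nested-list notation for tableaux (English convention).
P = [[1, 3, 4], [2], [5]], Q = [[1, 2, 5], [3], [4]]

Insert each entry of the permutation into P by Schensted row insertion, recording in Q the position of each new cell.

After inserting 2: P = [[2]].
After inserting 5: P = [[2, 5]].
After inserting 3: P = [[2, 3], [5]].
After inserting 1: P = [[1, 3], [2], [5]].
After inserting 4: P = [[1, 3, 4], [2], [5]].

So P = [[1, 3, 4], [2], [5]], Q = [[1, 2, 5], [3], [4]].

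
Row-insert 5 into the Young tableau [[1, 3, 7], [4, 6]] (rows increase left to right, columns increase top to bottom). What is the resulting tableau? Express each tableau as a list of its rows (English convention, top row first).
In row 1, 5 replaces 7 (the leftmost entry greater than 5); 7 is bumped to row 2. 7 is appended to row 2. The new tableau is [[1, 3, 5], [4, 6, 7]].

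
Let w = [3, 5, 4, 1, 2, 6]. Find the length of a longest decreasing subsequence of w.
3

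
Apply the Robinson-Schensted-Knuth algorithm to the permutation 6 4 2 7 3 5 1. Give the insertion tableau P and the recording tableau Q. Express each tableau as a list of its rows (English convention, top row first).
P = [[1, 3, 5], [2, 7], [4], [6]], Q = [[1, 4, 6], [2, 5], [3], [7]]

Insert each entry of the permutation into P by Schensted row insertion, recording in Q the position of each new cell.

Insert 6: appended to row 1. P = [[6]].
Insert 4: 4 bumps 6 from row 1; 6 starts row 2. P = [[4], [6]].
Insert 2: 2 bumps 4 from row 1; 4 bumps 6 from row 2; 6 starts row 3. P = [[2], [4], [6]].
Insert 7: appended to row 1. P = [[2, 7], [4], [6]].
Insert 3: 3 bumps 7 from row 1; 7 appends to row 2. P = [[2, 3], [4, 7], [6]].
Insert 5: appended to row 1. P = [[2, 3, 5], [4, 7], [6]].
Insert 1: 1 bumps 2 from row 1; 2 bumps 4 from row 2; 4 bumps 6 from row 3; 6 starts row 4. P = [[1, 3, 5], [2, 7], [4], [6]].

So P = [[1, 3, 5], [2, 7], [4], [6]], Q = [[1, 4, 6], [2, 5], [3], [7]].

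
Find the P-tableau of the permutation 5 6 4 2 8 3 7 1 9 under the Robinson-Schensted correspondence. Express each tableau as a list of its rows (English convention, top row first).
P = [[1, 3, 7, 9], [2, 6, 8], [4], [5]]

Insert 5: appended to row 1. P = [[5]].
Insert 6: appended to row 1. P = [[5, 6]].
Insert 4: 4 bumps 5 from row 1; 5 starts row 2. P = [[4, 6], [5]].
Insert 2: 2 bumps 4 from row 1; 4 bumps 5 from row 2; 5 starts row 3. P = [[2, 6], [4], [5]].
Insert 8: appended to row 1. P = [[2, 6, 8], [4], [5]].
Insert 3: 3 bumps 6 from row 1; 6 appends to row 2. P = [[2, 3, 8], [4, 6], [5]].
Insert 7: 7 bumps 8 from row 1; 8 appends to row 2. P = [[2, 3, 7], [4, 6, 8], [5]].
Insert 1: 1 bumps 2 from row 1; 2 bumps 4 from row 2; 4 bumps 5 from row 3; 5 starts row 4. P = [[1, 3, 7], [2, 6, 8], [4], [5]].
Insert 9: appended to row 1. P = [[1, 3, 7, 9], [2, 6, 8], [4], [5]].

So P = [[1, 3, 7, 9], [2, 6, 8], [4], [5]].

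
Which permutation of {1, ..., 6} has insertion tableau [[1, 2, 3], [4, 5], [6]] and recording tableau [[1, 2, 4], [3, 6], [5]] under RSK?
Reverse the RSK construction: for i from n down to 1, find the cell of Q containing i, remove the entry at that cell from P, and reverse-bump it up through P; the value ejected from row 1 is w(i).

Step i=6: Q has 6 at row 2, column 2; remove 5 from row 2 of P and reverse-bump: 5 enters row 1 and ejects 3. So w(6) = 3. P is now [[1, 2, 5], [4], [6]].
Step i=5: Q has 5 at row 3, column 1; remove 6 from row 3 of P and reverse-bump: 6 enters row 2 and ejects 4; 4 enters row 1 and ejects 2. So w(5) = 2. P is now [[1, 4, 5], [6]].
Step i=4: Q has 4 at row 1, column 3; remove that cell from P, ejecting 5. So w(4) = 5. P is now [[1, 4], [6]].
Step i=3: Q has 3 at row 2, column 1; remove 6 from row 2 of P and reverse-bump: 6 enters row 1 and ejects 4. So w(3) = 4. P is now [[1, 6]].
Step i=2: Q has 2 at row 1, column 2; remove that cell from P, ejecting 6. So w(2) = 6. P is now [[1]].
Step i=1: Q has 1 at row 1, column 1; remove that cell from P, ejecting 1. So w(1) = 1. P is now [].

So w = 1 6 4 5 2 3.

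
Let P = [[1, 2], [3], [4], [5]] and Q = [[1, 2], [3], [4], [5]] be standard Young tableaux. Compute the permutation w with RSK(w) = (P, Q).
1 5 4 3 2

Reverse the RSK construction: for i from n down to 1, find the cell of Q containing i, remove the entry at that cell from P, and reverse-bump it up through P; the value ejected from row 1 is w(i).

Step i=5: Q has 5 at row 4, column 1; remove 5 from row 4 of P and reverse-bump: 5 enters row 3 and ejects 4; 4 enters row 2 and ejects 3; 3 enters row 1 and ejects 2. So w(5) = 2. P is now [[1, 3], [4], [5]].
Step i=4: Q has 4 at row 3, column 1; remove 5 from row 3 of P and reverse-bump: 5 enters row 2 and ejects 4; 4 enters row 1 and ejects 3. So w(4) = 3. P is now [[1, 4], [5]].
Step i=3: Q has 3 at row 2, column 1; remove 5 from row 2 of P and reverse-bump: 5 enters row 1 and ejects 4. So w(3) = 4. P is now [[1, 5]].
Step i=2: Q has 2 at row 1, column 2; remove that cell from P, ejecting 5. So w(2) = 5. P is now [[1]].
Step i=1: Q has 1 at row 1, column 1; remove that cell from P, ejecting 1. So w(1) = 1. P is now [].

So w = 1 5 4 3 2.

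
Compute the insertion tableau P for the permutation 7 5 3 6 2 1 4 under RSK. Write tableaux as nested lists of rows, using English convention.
Insert 7: appended to row 1. P = [[7]].
Insert 5: 5 bumps 7 from row 1; 7 starts row 2. P = [[5], [7]].
Insert 3: 3 bumps 5 from row 1; 5 bumps 7 from row 2; 7 starts row 3. P = [[3], [5], [7]].
Insert 6: appended to row 1. P = [[3, 6], [5], [7]].
Insert 2: 2 bumps 3 from row 1; 3 bumps 5 from row 2; 5 bumps 7 from row 3; 7 starts row 4. P = [[2, 6], [3], [5], [7]].
Insert 1: 1 bumps 2 from row 1; 2 bumps 3 from row 2; 3 bumps 5 from row 3; 5 bumps 7 from row 4; 7 starts row 5. P = [[1, 6], [2], [3], [5], [7]].
Insert 4: 4 bumps 6 from row 1; 6 appends to row 2. P = [[1, 4], [2, 6], [3], [5], [7]].

So P = [[1, 4], [2, 6], [3], [5], [7]].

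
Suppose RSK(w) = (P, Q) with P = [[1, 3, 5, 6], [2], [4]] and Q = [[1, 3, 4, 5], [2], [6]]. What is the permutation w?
4 2 3 5 6 1

Reverse RSK: for i = n, n-1, ..., 1, locate i in Q, remove the corresponding corner cell from P, and reverse-bump its entry up through P; the value ejected from row 1 is w(i).

So w = 4 2 3 5 6 1.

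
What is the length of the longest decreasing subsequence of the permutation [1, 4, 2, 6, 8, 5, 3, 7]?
3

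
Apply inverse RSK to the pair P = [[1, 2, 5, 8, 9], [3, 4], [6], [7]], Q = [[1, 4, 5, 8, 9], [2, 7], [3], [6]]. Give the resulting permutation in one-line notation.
7 6 3 4 5 1 2 8 9

Reverse the RSK construction: for i from n down to 1, find the cell of Q containing i, remove the entry at that cell from P, and reverse-bump it up through P; the value ejected from row 1 is w(i).

Step i=9: Q has 9 at row 1, column 5; remove that cell from P, ejecting 9. So w(9) = 9. P is now [[1, 2, 5, 8], [3, 4], [6], [7]].
Step i=8: Q has 8 at row 1, column 4; remove that cell from P, ejecting 8. So w(8) = 8. P is now [[1, 2, 5], [3, 4], [6], [7]].
Step i=7: Q has 7 at row 2, column 2; remove 4 from row 2 of P and reverse-bump: 4 enters row 1 and ejects 2. So w(7) = 2. P is now [[1, 4, 5], [3], [6], [7]].
Step i=6: Q has 6 at row 4, column 1; remove 7 from row 4 of P and reverse-bump: 7 enters row 3 and ejects 6; 6 enters row 2 and ejects 3; 3 enters row 1 and ejects 1. So w(6) = 1. P is now [[3, 4, 5], [6], [7]].
Step i=5: Q has 5 at row 1, column 3; remove that cell from P, ejecting 5. So w(5) = 5. P is now [[3, 4], [6], [7]].
Step i=4: Q has 4 at row 1, column 2; remove that cell from P, ejecting 4. So w(4) = 4. P is now [[3], [6], [7]].
Step i=3: Q has 3 at row 3, column 1; remove 7 from row 3 of P and reverse-bump: 7 enters row 2 and ejects 6; 6 enters row 1 and ejects 3. So w(3) = 3. P is now [[6], [7]].
Step i=2: Q has 2 at row 2, column 1; remove 7 from row 2 of P and reverse-bump: 7 enters row 1 and ejects 6. So w(2) = 6. P is now [[7]].
Step i=1: Q has 1 at row 1, column 1; remove that cell from P, ejecting 7. So w(1) = 7. P is now [].

So w = 7 6 3 4 5 1 2 8 9.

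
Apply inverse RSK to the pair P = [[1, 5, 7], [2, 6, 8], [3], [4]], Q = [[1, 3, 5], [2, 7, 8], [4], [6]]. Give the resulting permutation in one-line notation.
4 3 6 2 8 1 5 7

Reverse the RSK construction: for i from n down to 1, find the cell of Q containing i, remove the entry at that cell from P, and reverse-bump it up through P; the value ejected from row 1 is w(i).

Step i=8: Q has 8 at row 2, column 3; remove 8 from row 2 of P and reverse-bump: 8 enters row 1 and ejects 7. So w(8) = 7. P is now [[1, 5, 8], [2, 6], [3], [4]].
Step i=7: Q has 7 at row 2, column 2; remove 6 from row 2 of P and reverse-bump: 6 enters row 1 and ejects 5. So w(7) = 5. P is now [[1, 6, 8], [2], [3], [4]].
Step i=6: Q has 6 at row 4, column 1; remove 4 from row 4 of P and reverse-bump: 4 enters row 3 and ejects 3; 3 enters row 2 and ejects 2; 2 enters row 1 and ejects 1. So w(6) = 1. P is now [[2, 6, 8], [3], [4]].
Step i=5: Q has 5 at row 1, column 3; remove that cell from P, ejecting 8. So w(5) = 8. P is now [[2, 6], [3], [4]].
Step i=4: Q has 4 at row 3, column 1; remove 4 from row 3 of P and reverse-bump: 4 enters row 2 and ejects 3; 3 enters row 1 and ejects 2. So w(4) = 2. P is now [[3, 6], [4]].
Step i=3: Q has 3 at row 1, column 2; remove that cell from P, ejecting 6. So w(3) = 6. P is now [[3], [4]].
Step i=2: Q has 2 at row 2, column 1; remove 4 from row 2 of P and reverse-bump: 4 enters row 1 and ejects 3. So w(2) = 3. P is now [[4]].
Step i=1: Q has 1 at row 1, column 1; remove that cell from P, ejecting 4. So w(1) = 4. P is now [].

So w = 4 3 6 2 8 1 5 7.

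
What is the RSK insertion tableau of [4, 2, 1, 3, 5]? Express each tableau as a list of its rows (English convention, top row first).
Insert 4: appended to row 1. P = [[4]].
Insert 2: 2 bumps 4 from row 1; 4 starts row 2. P = [[2], [4]].
Insert 1: 1 bumps 2 from row 1; 2 bumps 4 from row 2; 4 starts row 3. P = [[1], [2], [4]].
Insert 3: appended to row 1. P = [[1, 3], [2], [4]].
Insert 5: appended to row 1. P = [[1, 3, 5], [2], [4]].

So P = [[1, 3, 5], [2], [4]].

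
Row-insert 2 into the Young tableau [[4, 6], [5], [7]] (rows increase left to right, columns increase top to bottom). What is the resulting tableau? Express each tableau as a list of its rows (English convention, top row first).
In row 1, 2 replaces 4 (the leftmost entry greater than 2); 4 is bumped to row 2. In row 2, 4 replaces 5 (the leftmost entry greater than 4); 5 is bumped to row 3. In row 3, 5 replaces 7 (the leftmost entry greater than 5); 7 is bumped to row 4. 7 starts a new row 4. The new tableau is [[2, 6], [4], [5], [7]].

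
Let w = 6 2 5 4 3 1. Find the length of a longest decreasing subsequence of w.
5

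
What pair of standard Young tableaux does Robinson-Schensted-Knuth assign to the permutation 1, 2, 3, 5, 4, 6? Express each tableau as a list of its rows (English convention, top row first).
P = [[1, 2, 3, 4, 6], [5]], Q = [[1, 2, 3, 4, 6], [5]]

Insert each entry of the permutation into P by Schensted row insertion, recording in Q the position of each new cell.

Insert 1: appended to row 1. P = [[1]].
Insert 2: appended to row 1. P = [[1, 2]].
Insert 3: appended to row 1. P = [[1, 2, 3]].
Insert 5: appended to row 1. P = [[1, 2, 3, 5]].
Insert 4: 4 bumps 5 from row 1; 5 starts row 2. P = [[1, 2, 3, 4], [5]].
Insert 6: appended to row 1. P = [[1, 2, 3, 4, 6], [5]].

So P = [[1, 2, 3, 4, 6], [5]], Q = [[1, 2, 3, 4, 6], [5]].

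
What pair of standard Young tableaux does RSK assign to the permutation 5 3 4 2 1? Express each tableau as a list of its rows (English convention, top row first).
Insert each entry of the permutation into P by Schensted row insertion, recording in Q the position of each new cell.

Insert 5: appended to row 1. P = [[5]], Q = [[1]].
Insert 3: 3 bumps 5 from row 1; 5 starts row 2. P = [[3], [5]], Q = [[1], [2]].
Insert 4: appended to row 1. P = [[3, 4], [5]], Q = [[1, 3], [2]].
Insert 2: 2 bumps 3 from row 1; 3 bumps 5 from row 2; 5 starts row 3. P = [[2, 4], [3], [5]], Q = [[1, 3], [2], [4]].
Insert 1: 1 bumps 2 from row 1; 2 bumps 3 from row 2; 3 bumps 5 from row 3; 5 starts row 4. P = [[1, 4], [2], [3], [5]], Q = [[1, 3], [2], [4], [5]].

So P = [[1, 4], [2], [3], [5]], Q = [[1, 3], [2], [4], [5]].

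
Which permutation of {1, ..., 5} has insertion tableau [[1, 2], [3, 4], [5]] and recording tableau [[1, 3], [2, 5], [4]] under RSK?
Reverse the RSK construction: for i from n down to 1, find the cell of Q containing i, remove the entry at that cell from P, and reverse-bump it up through P; the value ejected from row 1 is w(i).

Step i=5: Q has 5 at row 2, column 2; remove 4 from row 2 of P and reverse-bump: 4 enters row 1 and ejects 2. So w(5) = 2. P is now [[1, 4], [3], [5]].
Step i=4: Q has 4 at row 3, column 1; remove 5 from row 3 of P and reverse-bump: 5 enters row 2 and ejects 3; 3 enters row 1 and ejects 1. So w(4) = 1. P is now [[3, 4], [5]].
Step i=3: Q has 3 at row 1, column 2; remove that cell from P, ejecting 4. So w(3) = 4. P is now [[3], [5]].
Step i=2: Q has 2 at row 2, column 1; remove 5 from row 2 of P and reverse-bump: 5 enters row 1 and ejects 3. So w(2) = 3. P is now [[5]].
Step i=1: Q has 1 at row 1, column 1; remove that cell from P, ejecting 5. So w(1) = 5. P is now [].

So w = 5 3 4 1 2.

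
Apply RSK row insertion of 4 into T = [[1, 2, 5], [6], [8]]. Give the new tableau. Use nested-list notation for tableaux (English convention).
In row 1, 4 replaces 5 (the leftmost entry greater than 4); 5 is bumped to row 2. In row 2, 5 replaces 6 (the leftmost entry greater than 5); 6 is bumped to row 3. In row 3, 6 replaces 8 (the leftmost entry greater than 6); 8 is bumped to row 4. 8 starts a new row 4. The new tableau is [[1, 2, 4], [5], [6], [8]].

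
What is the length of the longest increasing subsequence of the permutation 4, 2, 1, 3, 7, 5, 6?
4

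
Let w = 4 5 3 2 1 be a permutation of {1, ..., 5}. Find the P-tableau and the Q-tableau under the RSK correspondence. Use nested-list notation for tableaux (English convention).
Insert each entry of the permutation into P by Schensted row insertion, recording in Q the position of each new cell.

Insert 4: appended to row 1. P = [[4]].
Insert 5: appended to row 1. P = [[4, 5]].
Insert 3: 3 bumps 4 from row 1; 4 starts row 2. P = [[3, 5], [4]].
Insert 2: 2 bumps 3 from row 1; 3 bumps 4 from row 2; 4 starts row 3. P = [[2, 5], [3], [4]].
Insert 1: 1 bumps 2 from row 1; 2 bumps 3 from row 2; 3 bumps 4 from row 3; 4 starts row 4. P = [[1, 5], [2], [3], [4]].

So P = [[1, 5], [2], [3], [4]], Q = [[1, 2], [3], [4], [5]].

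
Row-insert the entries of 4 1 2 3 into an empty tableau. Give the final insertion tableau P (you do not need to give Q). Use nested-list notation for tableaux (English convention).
Insert 4: appended to row 1. P = [[4]].
Insert 1: 1 bumps 4 from row 1; 4 starts row 2. P = [[1], [4]].
Insert 2: appended to row 1. P = [[1, 2], [4]].
Insert 3: appended to row 1. P = [[1, 2, 3], [4]].

So P = [[1, 2, 3], [4]].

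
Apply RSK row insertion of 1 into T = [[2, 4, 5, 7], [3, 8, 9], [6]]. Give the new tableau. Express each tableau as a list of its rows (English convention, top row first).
In row 1, 1 replaces 2 (the leftmost entry greater than 1); 2 is bumped to row 2. In row 2, 2 replaces 3 (the leftmost entry greater than 2); 3 is bumped to row 3. In row 3, 3 replaces 6 (the leftmost entry greater than 3); 6 is bumped to row 4. 6 starts a new row 4. The new tableau is [[1, 4, 5, 7], [2, 8, 9], [3], [6]].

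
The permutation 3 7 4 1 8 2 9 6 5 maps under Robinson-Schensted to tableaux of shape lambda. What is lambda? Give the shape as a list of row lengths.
Row-insert each entry into an empty tableau.

After inserting 3: P = [[3]].
After inserting 7: P = [[3, 7]].
After inserting 4: P = [[3, 4], [7]].
After inserting 1: P = [[1, 4], [3], [7]].
After inserting 8: P = [[1, 4, 8], [3], [7]].
After inserting 2: P = [[1, 2, 8], [3, 4], [7]].
After inserting 9: P = [[1, 2, 8, 9], [3, 4], [7]].
After inserting 6: P = [[1, 2, 6, 9], [3, 4, 8], [7]].
After inserting 5: P = [[1, 2, 5, 9], [3, 4, 6], [7, 8]].

The final insertion tableau P = [[1, 2, 5, 9], [3, 4, 6], [7, 8]] has shape [4, 3, 2].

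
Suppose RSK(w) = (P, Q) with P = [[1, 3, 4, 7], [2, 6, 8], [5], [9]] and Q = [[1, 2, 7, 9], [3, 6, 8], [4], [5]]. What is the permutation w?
5 9 6 2 1 3 8 4 7

Reverse the RSK construction: for i from n down to 1, find the cell of Q containing i, remove the entry at that cell from P, and reverse-bump it up through P; the value ejected from row 1 is w(i).

Step i=9: Q has 9 at row 1, column 4; remove that cell from P, ejecting 7. So w(9) = 7. P is now [[1, 3, 4], [2, 6, 8], [5], [9]].
Step i=8: Q has 8 at row 2, column 3; remove 8 from row 2 of P and reverse-bump: 8 enters row 1 and ejects 4. So w(8) = 4. P is now [[1, 3, 8], [2, 6], [5], [9]].
Step i=7: Q has 7 at row 1, column 3; remove that cell from P, ejecting 8. So w(7) = 8. P is now [[1, 3], [2, 6], [5], [9]].
Step i=6: Q has 6 at row 2, column 2; remove 6 from row 2 of P and reverse-bump: 6 enters row 1 and ejects 3. So w(6) = 3. P is now [[1, 6], [2], [5], [9]].
Step i=5: Q has 5 at row 4, column 1; remove 9 from row 4 of P and reverse-bump: 9 enters row 3 and ejects 5; 5 enters row 2 and ejects 2; 2 enters row 1 and ejects 1. So w(5) = 1. P is now [[2, 6], [5], [9]].
Step i=4: Q has 4 at row 3, column 1; remove 9 from row 3 of P and reverse-bump: 9 enters row 2 and ejects 5; 5 enters row 1 and ejects 2. So w(4) = 2. P is now [[5, 6], [9]].
Step i=3: Q has 3 at row 2, column 1; remove 9 from row 2 of P and reverse-bump: 9 enters row 1 and ejects 6. So w(3) = 6. P is now [[5, 9]].
Step i=2: Q has 2 at row 1, column 2; remove that cell from P, ejecting 9. So w(2) = 9. P is now [[5]].
Step i=1: Q has 1 at row 1, column 1; remove that cell from P, ejecting 5. So w(1) = 5. P is now [].

So w = 5 9 6 2 1 3 8 4 7.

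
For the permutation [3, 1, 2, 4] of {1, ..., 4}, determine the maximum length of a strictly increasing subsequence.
3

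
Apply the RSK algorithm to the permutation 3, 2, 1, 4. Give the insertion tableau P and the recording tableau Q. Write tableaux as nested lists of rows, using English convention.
Insert each entry of the permutation into P by Schensted row insertion, recording in Q the position of each new cell.

After inserting 3: P = [[3]].
After inserting 2: P = [[2], [3]].
After inserting 1: P = [[1], [2], [3]].
After inserting 4: P = [[1, 4], [2], [3]].

So P = [[1, 4], [2], [3]], Q = [[1, 4], [2], [3]].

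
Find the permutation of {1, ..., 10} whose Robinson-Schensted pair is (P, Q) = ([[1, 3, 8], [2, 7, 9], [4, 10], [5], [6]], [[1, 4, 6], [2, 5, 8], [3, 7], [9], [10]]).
6 5 2 10 7 9 4 8 3 1

Reverse the RSK construction: for i from n down to 1, find the cell of Q containing i, remove the entry at that cell from P, and reverse-bump it up through P; the value ejected from row 1 is w(i).

Step i=10: Q has 10 at row 5, column 1; remove 6 from row 5 of P and reverse-bump: 6 enters row 4 and ejects 5; 5 enters row 3 and ejects 4; 4 enters row 2 and ejects 2; 2 enters row 1 and ejects 1. So w(10) = 1. P is now [[2, 3, 8], [4, 7, 9], [5, 10], [6]].
Step i=9: Q has 9 at row 4, column 1; remove 6 from row 4 of P and reverse-bump: 6 enters row 3 and ejects 5; 5 enters row 2 and ejects 4; 4 enters row 1 and ejects 3. So w(9) = 3. P is now [[2, 4, 8], [5, 7, 9], [6, 10]].
Step i=8: Q has 8 at row 2, column 3; remove 9 from row 2 of P and reverse-bump: 9 enters row 1 and ejects 8. So w(8) = 8. P is now [[2, 4, 9], [5, 7], [6, 10]].
Step i=7: Q has 7 at row 3, column 2; remove 10 from row 3 of P and reverse-bump: 10 enters row 2 and ejects 7; 7 enters row 1 and ejects 4. So w(7) = 4. P is now [[2, 7, 9], [5, 10], [6]].
Step i=6: Q has 6 at row 1, column 3; remove that cell from P, ejecting 9. So w(6) = 9. P is now [[2, 7], [5, 10], [6]].
Step i=5: Q has 5 at row 2, column 2; remove 10 from row 2 of P and reverse-bump: 10 enters row 1 and ejects 7. So w(5) = 7. P is now [[2, 10], [5], [6]].
Step i=4: Q has 4 at row 1, column 2; remove that cell from P, ejecting 10. So w(4) = 10. P is now [[2], [5], [6]].
Step i=3: Q has 3 at row 3, column 1; remove 6 from row 3 of P and reverse-bump: 6 enters row 2 and ejects 5; 5 enters row 1 and ejects 2. So w(3) = 2. P is now [[5], [6]].
Step i=2: Q has 2 at row 2, column 1; remove 6 from row 2 of P and reverse-bump: 6 enters row 1 and ejects 5. So w(2) = 5. P is now [[6]].
Step i=1: Q has 1 at row 1, column 1; remove that cell from P, ejecting 6. So w(1) = 6. P is now [].

So w = 6 5 2 10 7 9 4 8 3 1.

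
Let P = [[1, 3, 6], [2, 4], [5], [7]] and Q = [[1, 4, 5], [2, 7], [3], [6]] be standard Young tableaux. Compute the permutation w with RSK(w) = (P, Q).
7 5 2 4 6 1 3

Reverse RSK: for i = n, n-1, ..., 1, locate i in Q, remove the corresponding corner cell from P, and reverse-bump its entry up through P; the value ejected from row 1 is w(i).

So w = 7 5 2 4 6 1 3.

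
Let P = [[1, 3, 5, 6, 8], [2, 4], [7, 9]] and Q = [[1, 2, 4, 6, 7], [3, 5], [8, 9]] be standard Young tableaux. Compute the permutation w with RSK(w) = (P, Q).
Reverse the RSK construction: for i from n down to 1, find the cell of Q containing i, remove the entry at that cell from P, and reverse-bump it up through P; the value ejected from row 1 is w(i).

Step i=9: Q has 9 at row 3, column 2; remove 9 from row 3 of P and reverse-bump: 9 enters row 2 and ejects 4; 4 enters row 1 and ejects 3. So w(9) = 3. P is now [[1, 4, 5, 6, 8], [2, 9], [7]].
Step i=8: Q has 8 at row 3, column 1; remove 7 from row 3 of P and reverse-bump: 7 enters row 2 and ejects 2; 2 enters row 1 and ejects 1. So w(8) = 1. P is now [[2, 4, 5, 6, 8], [7, 9]].
Step i=7: Q has 7 at row 1, column 5; remove that cell from P, ejecting 8. So w(7) = 8. P is now [[2, 4, 5, 6], [7, 9]].
Step i=6: Q has 6 at row 1, column 4; remove that cell from P, ejecting 6. So w(6) = 6. P is now [[2, 4, 5], [7, 9]].
Step i=5: Q has 5 at row 2, column 2; remove 9 from row 2 of P and reverse-bump: 9 enters row 1 and ejects 5. So w(5) = 5. P is now [[2, 4, 9], [7]].
Step i=4: Q has 4 at row 1, column 3; remove that cell from P, ejecting 9. So w(4) = 9. P is now [[2, 4], [7]].
Step i=3: Q has 3 at row 2, column 1; remove 7 from row 2 of P and reverse-bump: 7 enters row 1 and ejects 4. So w(3) = 4. P is now [[2, 7]].
Step i=2: Q has 2 at row 1, column 2; remove that cell from P, ejecting 7. So w(2) = 7. P is now [[2]].
Step i=1: Q has 1 at row 1, column 1; remove that cell from P, ejecting 2. So w(1) = 2. P is now [].

So w = 2 7 4 9 5 6 8 1 3.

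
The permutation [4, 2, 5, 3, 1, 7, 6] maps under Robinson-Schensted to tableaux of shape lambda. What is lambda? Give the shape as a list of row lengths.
[3, 3, 1]

Row-insert each entry into an empty tableau.

After inserting 4: P = [[4]].
After inserting 2: P = [[2], [4]].
After inserting 5: P = [[2, 5], [4]].
After inserting 3: P = [[2, 3], [4, 5]].
After inserting 1: P = [[1, 3], [2, 5], [4]].
After inserting 7: P = [[1, 3, 7], [2, 5], [4]].
After inserting 6: P = [[1, 3, 6], [2, 5, 7], [4]].

The final insertion tableau P = [[1, 3, 6], [2, 5, 7], [4]] has shape [3, 3, 1].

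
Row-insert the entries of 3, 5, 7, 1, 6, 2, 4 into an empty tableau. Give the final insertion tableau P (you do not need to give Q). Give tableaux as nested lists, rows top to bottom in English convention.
P = [[1, 2, 4], [3, 5, 6], [7]]

Insert 3: appended to row 1. P = [[3]].
Insert 5: appended to row 1. P = [[3, 5]].
Insert 7: appended to row 1. P = [[3, 5, 7]].
Insert 1: 1 bumps 3 from row 1; 3 starts row 2. P = [[1, 5, 7], [3]].
Insert 6: 6 bumps 7 from row 1; 7 appends to row 2. P = [[1, 5, 6], [3, 7]].
Insert 2: 2 bumps 5 from row 1; 5 bumps 7 from row 2; 7 starts row 3. P = [[1, 2, 6], [3, 5], [7]].
Insert 4: 4 bumps 6 from row 1; 6 appends to row 2. P = [[1, 2, 4], [3, 5, 6], [7]].

So P = [[1, 2, 4], [3, 5, 6], [7]].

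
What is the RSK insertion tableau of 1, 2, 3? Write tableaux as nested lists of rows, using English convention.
P = [[1, 2, 3]]

Insert 1: appended to row 1. P = [[1]].
Insert 2: appended to row 1. P = [[1, 2]].
Insert 3: appended to row 1. P = [[1, 2, 3]].

So P = [[1, 2, 3]].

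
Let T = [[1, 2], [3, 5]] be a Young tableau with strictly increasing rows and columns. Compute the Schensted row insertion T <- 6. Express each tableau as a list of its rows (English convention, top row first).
[[1, 2, 6], [3, 5]]

6 is larger than every entry of row 1, so it is appended to row 1. The new tableau is [[1, 2, 6], [3, 5]].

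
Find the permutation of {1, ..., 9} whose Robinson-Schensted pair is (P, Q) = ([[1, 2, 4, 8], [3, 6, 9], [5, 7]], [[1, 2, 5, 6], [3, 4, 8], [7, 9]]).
Reverse the RSK construction: for i from n down to 1, find the cell of Q containing i, remove the entry at that cell from P, and reverse-bump it up through P; the value ejected from row 1 is w(i).

Step i=9: Q has 9 at row 3, column 2; remove 7 from row 3 of P and reverse-bump: 7 enters row 2 and ejects 6; 6 enters row 1 and ejects 4. So w(9) = 4. P is now [[1, 2, 6, 8], [3, 7, 9], [5]].
Step i=8: Q has 8 at row 2, column 3; remove 9 from row 2 of P and reverse-bump: 9 enters row 1 and ejects 8. So w(8) = 8. P is now [[1, 2, 6, 9], [3, 7], [5]].
Step i=7: Q has 7 at row 3, column 1; remove 5 from row 3 of P and reverse-bump: 5 enters row 2 and ejects 3; 3 enters row 1 and ejects 2. So w(7) = 2. P is now [[1, 3, 6, 9], [5, 7]].
Step i=6: Q has 6 at row 1, column 4; remove that cell from P, ejecting 9. So w(6) = 9. P is now [[1, 3, 6], [5, 7]].
Step i=5: Q has 5 at row 1, column 3; remove that cell from P, ejecting 6. So w(5) = 6. P is now [[1, 3], [5, 7]].
Step i=4: Q has 4 at row 2, column 2; remove 7 from row 2 of P and reverse-bump: 7 enters row 1 and ejects 3. So w(4) = 3. P is now [[1, 7], [5]].
Step i=3: Q has 3 at row 2, column 1; remove 5 from row 2 of P and reverse-bump: 5 enters row 1 and ejects 1. So w(3) = 1. P is now [[5, 7]].
Step i=2: Q has 2 at row 1, column 2; remove that cell from P, ejecting 7. So w(2) = 7. P is now [[5]].
Step i=1: Q has 1 at row 1, column 1; remove that cell from P, ejecting 5. So w(1) = 5. P is now [].

So w = 5 7 1 3 6 9 2 8 4.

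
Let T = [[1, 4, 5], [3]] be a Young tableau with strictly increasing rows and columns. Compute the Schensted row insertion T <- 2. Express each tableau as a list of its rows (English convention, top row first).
[[1, 2, 5], [3, 4]]

In row 1, 2 replaces 4 (the leftmost entry greater than 2); 4 is bumped to row 2. 4 is appended to row 2. The new tableau is [[1, 2, 5], [3, 4]].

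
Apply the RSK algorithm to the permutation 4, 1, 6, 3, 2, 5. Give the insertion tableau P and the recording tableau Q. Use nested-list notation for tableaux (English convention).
Insert each entry of the permutation into P by Schensted row insertion, recording in Q the position of each new cell.

After inserting 4: P = [[4]].
After inserting 1: P = [[1], [4]].
After inserting 6: P = [[1, 6], [4]].
After inserting 3: P = [[1, 3], [4, 6]].
After inserting 2: P = [[1, 2], [3, 6], [4]].
After inserting 5: P = [[1, 2, 5], [3, 6], [4]].

So P = [[1, 2, 5], [3, 6], [4]], Q = [[1, 3, 6], [2, 4], [5]].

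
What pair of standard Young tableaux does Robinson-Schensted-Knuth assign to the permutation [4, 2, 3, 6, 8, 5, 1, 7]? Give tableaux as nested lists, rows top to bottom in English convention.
Insert each entry of the permutation into P by Schensted row insertion, recording in Q the position of each new cell.

After inserting 4: P = [[4]].
After inserting 2: P = [[2], [4]].
After inserting 3: P = [[2, 3], [4]].
After inserting 6: P = [[2, 3, 6], [4]].
After inserting 8: P = [[2, 3, 6, 8], [4]].
After inserting 5: P = [[2, 3, 5, 8], [4, 6]].
After inserting 1: P = [[1, 3, 5, 8], [2, 6], [4]].
After inserting 7: P = [[1, 3, 5, 7], [2, 6, 8], [4]].

So P = [[1, 3, 5, 7], [2, 6, 8], [4]], Q = [[1, 3, 4, 5], [2, 6, 8], [7]].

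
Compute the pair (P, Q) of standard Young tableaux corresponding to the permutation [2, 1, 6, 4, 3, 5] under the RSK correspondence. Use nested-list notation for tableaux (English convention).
P = [[1, 3, 5], [2, 4], [6]], Q = [[1, 3, 6], [2, 4], [5]]

Insert each entry of the permutation into P by Schensted row insertion, recording in Q the position of each new cell.

After inserting 2: P = [[2]].
After inserting 1: P = [[1], [2]].
After inserting 6: P = [[1, 6], [2]].
After inserting 4: P = [[1, 4], [2, 6]].
After inserting 3: P = [[1, 3], [2, 4], [6]].
After inserting 5: P = [[1, 3, 5], [2, 4], [6]].

So P = [[1, 3, 5], [2, 4], [6]], Q = [[1, 3, 6], [2, 4], [5]].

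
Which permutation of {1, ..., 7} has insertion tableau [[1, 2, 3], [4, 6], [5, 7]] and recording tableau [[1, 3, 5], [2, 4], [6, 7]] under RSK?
Reverse the RSK construction: for i from n down to 1, find the cell of Q containing i, remove the entry at that cell from P, and reverse-bump it up through P; the value ejected from row 1 is w(i).

Step i=7: Q has 7 at row 3, column 2; remove 7 from row 3 of P and reverse-bump: 7 enters row 2 and ejects 6; 6 enters row 1 and ejects 3. So w(7) = 3. P is now [[1, 2, 6], [4, 7], [5]].
Step i=6: Q has 6 at row 3, column 1; remove 5 from row 3 of P and reverse-bump: 5 enters row 2 and ejects 4; 4 enters row 1 and ejects 2. So w(6) = 2. P is now [[1, 4, 6], [5, 7]].
Step i=5: Q has 5 at row 1, column 3; remove that cell from P, ejecting 6. So w(5) = 6. P is now [[1, 4], [5, 7]].
Step i=4: Q has 4 at row 2, column 2; remove 7 from row 2 of P and reverse-bump: 7 enters row 1 and ejects 4. So w(4) = 4. P is now [[1, 7], [5]].
Step i=3: Q has 3 at row 1, column 2; remove that cell from P, ejecting 7. So w(3) = 7. P is now [[1], [5]].
Step i=2: Q has 2 at row 2, column 1; remove 5 from row 2 of P and reverse-bump: 5 enters row 1 and ejects 1. So w(2) = 1. P is now [[5]].
Step i=1: Q has 1 at row 1, column 1; remove that cell from P, ejecting 5. So w(1) = 5. P is now [].

So w = 5 1 7 4 6 2 3.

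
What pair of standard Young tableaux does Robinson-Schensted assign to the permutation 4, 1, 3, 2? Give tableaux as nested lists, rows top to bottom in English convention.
P = [[1, 2], [3], [4]], Q = [[1, 3], [2], [4]]

Insert each entry of the permutation into P by Schensted row insertion, recording in Q the position of each new cell.

Insert 4: appended to row 1. P = [[4]].
Insert 1: 1 bumps 4 from row 1; 4 starts row 2. P = [[1], [4]].
Insert 3: appended to row 1. P = [[1, 3], [4]].
Insert 2: 2 bumps 3 from row 1; 3 bumps 4 from row 2; 4 starts row 3. P = [[1, 2], [3], [4]].

So P = [[1, 2], [3], [4]], Q = [[1, 3], [2], [4]].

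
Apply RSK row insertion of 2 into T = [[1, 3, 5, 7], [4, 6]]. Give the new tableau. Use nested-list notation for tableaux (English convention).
In row 1, 2 replaces 3 (the leftmost entry greater than 2); 3 is bumped to row 2. In row 2, 3 replaces 4 (the leftmost entry greater than 3); 4 is bumped to row 3. 4 starts a new row 3. The new tableau is [[1, 2, 5, 7], [3, 6], [4]].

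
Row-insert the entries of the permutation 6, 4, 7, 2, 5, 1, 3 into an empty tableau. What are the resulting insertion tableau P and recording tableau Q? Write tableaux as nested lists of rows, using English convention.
Insert each entry of the permutation into P by Schensted row insertion, recording in Q the position of each new cell.

Insert 6: appended to row 1. P = [[6]].
Insert 4: 4 bumps 6 from row 1; 6 starts row 2. P = [[4], [6]].
Insert 7: appended to row 1. P = [[4, 7], [6]].
Insert 2: 2 bumps 4 from row 1; 4 bumps 6 from row 2; 6 starts row 3. P = [[2, 7], [4], [6]].
Insert 5: 5 bumps 7 from row 1; 7 appends to row 2. P = [[2, 5], [4, 7], [6]].
Insert 1: 1 bumps 2 from row 1; 2 bumps 4 from row 2; 4 bumps 6 from row 3; 6 starts row 4. P = [[1, 5], [2, 7], [4], [6]].
Insert 3: 3 bumps 5 from row 1; 5 bumps 7 from row 2; 7 appends to row 3. P = [[1, 3], [2, 5], [4, 7], [6]].

So P = [[1, 3], [2, 5], [4, 7], [6]], Q = [[1, 3], [2, 5], [4, 7], [6]].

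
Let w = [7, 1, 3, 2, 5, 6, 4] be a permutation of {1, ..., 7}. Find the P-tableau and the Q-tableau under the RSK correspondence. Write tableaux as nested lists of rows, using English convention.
Insert each entry of the permutation into P by Schensted row insertion, recording in Q the position of each new cell.

Insert 7: appended to row 1. P = [[7]], Q = [[1]].
Insert 1: 1 bumps 7 from row 1; 7 starts row 2. P = [[1], [7]], Q = [[1], [2]].
Insert 3: appended to row 1. P = [[1, 3], [7]], Q = [[1, 3], [2]].
Insert 2: 2 bumps 3 from row 1; 3 bumps 7 from row 2; 7 starts row 3. P = [[1, 2], [3], [7]], Q = [[1, 3], [2], [4]].
Insert 5: appended to row 1. P = [[1, 2, 5], [3], [7]], Q = [[1, 3, 5], [2], [4]].
Insert 6: appended to row 1. P = [[1, 2, 5, 6], [3], [7]], Q = [[1, 3, 5, 6], [2], [4]].
Insert 4: 4 bumps 5 from row 1; 5 appends to row 2. P = [[1, 2, 4, 6], [3, 5], [7]], Q = [[1, 3, 5, 6], [2, 7], [4]].

So P = [[1, 2, 4, 6], [3, 5], [7]], Q = [[1, 3, 5, 6], [2, 7], [4]].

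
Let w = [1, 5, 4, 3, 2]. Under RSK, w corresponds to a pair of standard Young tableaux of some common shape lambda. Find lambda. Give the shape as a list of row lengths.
[2, 1, 1, 1]

Row-insert each entry into an empty tableau.

After inserting 1: P = [[1]].
After inserting 5: P = [[1, 5]].
After inserting 4: P = [[1, 4], [5]].
After inserting 3: P = [[1, 3], [4], [5]].
After inserting 2: P = [[1, 2], [3], [4], [5]].

The final insertion tableau P = [[1, 2], [3], [4], [5]] has shape [2, 1, 1, 1].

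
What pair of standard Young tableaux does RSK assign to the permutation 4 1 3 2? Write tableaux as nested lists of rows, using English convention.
P = [[1, 2], [3], [4]], Q = [[1, 3], [2], [4]]

Insert each entry of the permutation into P by Schensted row insertion, recording in Q the position of each new cell.

After inserting 4: P = [[4]].
After inserting 1: P = [[1], [4]].
After inserting 3: P = [[1, 3], [4]].
After inserting 2: P = [[1, 2], [3], [4]].

So P = [[1, 2], [3], [4]], Q = [[1, 3], [2], [4]].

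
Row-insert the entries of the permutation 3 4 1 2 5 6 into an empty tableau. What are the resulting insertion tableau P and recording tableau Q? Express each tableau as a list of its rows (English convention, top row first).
P = [[1, 2, 5, 6], [3, 4]], Q = [[1, 2, 5, 6], [3, 4]]

Insert each entry of the permutation into P by Schensted row insertion, recording in Q the position of each new cell.

After inserting 3: P = [[3]].
After inserting 4: P = [[3, 4]].
After inserting 1: P = [[1, 4], [3]].
After inserting 2: P = [[1, 2], [3, 4]].
After inserting 5: P = [[1, 2, 5], [3, 4]].
After inserting 6: P = [[1, 2, 5, 6], [3, 4]].

So P = [[1, 2, 5, 6], [3, 4]], Q = [[1, 2, 5, 6], [3, 4]].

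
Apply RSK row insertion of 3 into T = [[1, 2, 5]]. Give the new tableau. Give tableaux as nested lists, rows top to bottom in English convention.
In row 1, 3 replaces 5 (the leftmost entry greater than 3); 5 is bumped to row 2. 5 starts a new row 2. The new tableau is [[1, 2, 3], [5]].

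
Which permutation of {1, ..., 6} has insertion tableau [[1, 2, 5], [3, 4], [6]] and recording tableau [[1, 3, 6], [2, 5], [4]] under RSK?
6 3 4 1 2 5

Reverse the RSK construction: for i from n down to 1, find the cell of Q containing i, remove the entry at that cell from P, and reverse-bump it up through P; the value ejected from row 1 is w(i).

Step i=6: Q has 6 at row 1, column 3; remove that cell from P, ejecting 5. So w(6) = 5. P is now [[1, 2], [3, 4], [6]].
Step i=5: Q has 5 at row 2, column 2; remove 4 from row 2 of P and reverse-bump: 4 enters row 1 and ejects 2. So w(5) = 2. P is now [[1, 4], [3], [6]].
Step i=4: Q has 4 at row 3, column 1; remove 6 from row 3 of P and reverse-bump: 6 enters row 2 and ejects 3; 3 enters row 1 and ejects 1. So w(4) = 1. P is now [[3, 4], [6]].
Step i=3: Q has 3 at row 1, column 2; remove that cell from P, ejecting 4. So w(3) = 4. P is now [[3], [6]].
Step i=2: Q has 2 at row 2, column 1; remove 6 from row 2 of P and reverse-bump: 6 enters row 1 and ejects 3. So w(2) = 3. P is now [[6]].
Step i=1: Q has 1 at row 1, column 1; remove that cell from P, ejecting 6. So w(1) = 6. P is now [].

So w = 6 3 4 1 2 5.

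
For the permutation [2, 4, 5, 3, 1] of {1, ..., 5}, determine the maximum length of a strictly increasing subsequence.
3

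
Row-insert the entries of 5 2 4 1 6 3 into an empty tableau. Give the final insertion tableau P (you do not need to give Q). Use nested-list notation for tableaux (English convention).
After inserting 5: P = [[5]].
After inserting 2: P = [[2], [5]].
After inserting 4: P = [[2, 4], [5]].
After inserting 1: P = [[1, 4], [2], [5]].
After inserting 6: P = [[1, 4, 6], [2], [5]].
After inserting 3: P = [[1, 3, 6], [2, 4], [5]].

So P = [[1, 3, 6], [2, 4], [5]].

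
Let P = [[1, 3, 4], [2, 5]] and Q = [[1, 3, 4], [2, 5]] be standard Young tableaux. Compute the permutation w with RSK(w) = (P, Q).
2 1 3 5 4

Reverse the RSK construction: for i from n down to 1, find the cell of Q containing i, remove the entry at that cell from P, and reverse-bump it up through P; the value ejected from row 1 is w(i).

Step i=5: Q has 5 at row 2, column 2; remove 5 from row 2 of P and reverse-bump: 5 enters row 1 and ejects 4. So w(5) = 4. P is now [[1, 3, 5], [2]].
Step i=4: Q has 4 at row 1, column 3; remove that cell from P, ejecting 5. So w(4) = 5. P is now [[1, 3], [2]].
Step i=3: Q has 3 at row 1, column 2; remove that cell from P, ejecting 3. So w(3) = 3. P is now [[1], [2]].
Step i=2: Q has 2 at row 2, column 1; remove 2 from row 2 of P and reverse-bump: 2 enters row 1 and ejects 1. So w(2) = 1. P is now [[2]].
Step i=1: Q has 1 at row 1, column 1; remove that cell from P, ejecting 2. So w(1) = 2. P is now [].

So w = 2 1 3 5 4.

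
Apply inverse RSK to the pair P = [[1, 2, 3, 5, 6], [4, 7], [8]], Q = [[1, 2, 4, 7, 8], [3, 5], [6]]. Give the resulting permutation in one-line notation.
Reverse the RSK construction: for i from n down to 1, find the cell of Q containing i, remove the entry at that cell from P, and reverse-bump it up through P; the value ejected from row 1 is w(i).

Step i=8: Q has 8 at row 1, column 5; remove that cell from P, ejecting 6. So w(8) = 6. P is now [[1, 2, 3, 5], [4, 7], [8]].
Step i=7: Q has 7 at row 1, column 4; remove that cell from P, ejecting 5. So w(7) = 5. P is now [[1, 2, 3], [4, 7], [8]].
Step i=6: Q has 6 at row 3, column 1; remove 8 from row 3 of P and reverse-bump: 8 enters row 2 and ejects 7; 7 enters row 1 and ejects 3. So w(6) = 3. P is now [[1, 2, 7], [4, 8]].
Step i=5: Q has 5 at row 2, column 2; remove 8 from row 2 of P and reverse-bump: 8 enters row 1 and ejects 7. So w(5) = 7. P is now [[1, 2, 8], [4]].
Step i=4: Q has 4 at row 1, column 3; remove that cell from P, ejecting 8. So w(4) = 8. P is now [[1, 2], [4]].
Step i=3: Q has 3 at row 2, column 1; remove 4 from row 2 of P and reverse-bump: 4 enters row 1 and ejects 2. So w(3) = 2. P is now [[1, 4]].
Step i=2: Q has 2 at row 1, column 2; remove that cell from P, ejecting 4. So w(2) = 4. P is now [[1]].
Step i=1: Q has 1 at row 1, column 1; remove that cell from P, ejecting 1. So w(1) = 1. P is now [].

So w = 1 4 2 8 7 3 5 6.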